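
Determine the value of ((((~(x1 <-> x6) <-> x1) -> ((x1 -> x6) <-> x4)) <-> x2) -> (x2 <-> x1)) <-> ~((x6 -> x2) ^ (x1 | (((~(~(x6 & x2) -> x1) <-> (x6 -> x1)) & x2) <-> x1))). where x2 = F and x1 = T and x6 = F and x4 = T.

x1 <-> x6 = T <-> F = F
~(x1 <-> x6) = ~F = T
~(x1 <-> x6) <-> x1 = T <-> T = T
x1 -> x6 = T -> F = F
(x1 -> x6) <-> x4 = F <-> T = F
(~(x1 <-> x6) <-> x1) -> ((x1 -> x6) <-> x4) = T -> F = F
((~(x1 <-> x6) <-> x1) -> ((x1 -> x6) <-> x4)) <-> x2 = F <-> F = T
x2 <-> x1 = F <-> T = F
(((~(x1 <-> x6) <-> x1) -> ((x1 -> x6) <-> x4)) <-> x2) -> (x2 <-> x1) = T -> F = F
x6 -> x2 = F -> F = T
x6 & x2 = F & F = F
~(x6 & x2) = ~F = T
~(x6 & x2) -> x1 = T -> T = T
~(~(x6 & x2) -> x1) = ~T = F
x6 -> x1 = F -> T = T
~(~(x6 & x2) -> x1) <-> (x6 -> x1) = F <-> T = F
(~(~(x6 & x2) -> x1) <-> (x6 -> x1)) & x2 = F & F = F
((~(~(x6 & x2) -> x1) <-> (x6 -> x1)) & x2) <-> x1 = F <-> T = F
x1 | (((~(~(x6 & x2) -> x1) <-> (x6 -> x1)) & x2) <-> x1) = T | F = T
(x6 -> x2) ^ (x1 | (((~(~(x6 & x2) -> x1) <-> (x6 -> x1)) & x2) <-> x1)) = T ^ T = F
~((x6 -> x2) ^ (x1 | (((~(~(x6 & x2) -> x1) <-> (x6 -> x1)) & x2) <-> x1))) = ~F = T
((((~(x1 <-> x6) <-> x1) -> ((x1 -> x6) <-> x4)) <-> x2) -> (x2 <-> x1)) <-> ~((x6 -> x2) ^ (x1 | (((~(~(x6 & x2) -> x1) <-> (x6 -> x1)) & x2) <-> x1))) = F <-> T = F

F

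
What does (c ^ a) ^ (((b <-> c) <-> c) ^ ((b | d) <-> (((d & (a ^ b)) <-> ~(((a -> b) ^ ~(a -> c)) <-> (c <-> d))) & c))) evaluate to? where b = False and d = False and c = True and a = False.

Substituting b=False, d=False, c=True, a=False:
c ^ a = True ^ False = True
b <-> c = False <-> True = False
(b <-> c) <-> c = False <-> True = False
b | d = False | False = False
a ^ b = False ^ False = False
d & (a ^ b) = False & False = False
a -> b = False -> False = True
a -> c = False -> True = True
~(a -> c) = ~True = False
(a -> b) ^ ~(a -> c) = True ^ False = True
c <-> d = True <-> False = False
((a -> b) ^ ~(a -> c)) <-> (c <-> d) = True <-> False = False
~(((a -> b) ^ ~(a -> c)) <-> (c <-> d)) = ~False = True
(d & (a ^ b)) <-> ~(((a -> b) ^ ~(a -> c)) <-> (c <-> d)) = False <-> True = False
((d & (a ^ b)) <-> ~(((a -> b) ^ ~(a -> c)) <-> (c <-> d))) & c = False & True = False
(b | d) <-> (((d & (a ^ b)) <-> ~(((a -> b) ^ ~(a -> c)) <-> (c <-> d))) & c) = False <-> False = True
((b <-> c) <-> c) ^ ((b | d) <-> (((d & (a ^ b)) <-> ~(((a -> b) ^ ~(a -> c)) <-> (c <-> d))) & c)) = False ^ True = True
(c ^ a) ^ (((b <-> c) <-> c) ^ ((b | d) <-> (((d & (a ^ b)) <-> ~(((a -> b) ^ ~(a -> c)) <-> (c <-> d))) & c))) = True ^ True = False

False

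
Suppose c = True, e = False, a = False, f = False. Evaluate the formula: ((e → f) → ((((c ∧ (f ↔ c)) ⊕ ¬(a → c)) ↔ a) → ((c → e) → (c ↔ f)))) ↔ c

e → f = False → False = True
f ↔ c = False ↔ True = False
c ∧ (f ↔ c) = True ∧ False = False
a → c = False → True = True
¬(a → c) = ¬True = False
(c ∧ (f ↔ c)) ⊕ ¬(a → c) = False ⊕ False = False
((c ∧ (f ↔ c)) ⊕ ¬(a → c)) ↔ a = False ↔ False = True
c → e = True → False = False
c ↔ f = True ↔ False = False
(c → e) → (c ↔ f) = False → False = True
(((c ∧ (f ↔ c)) ⊕ ¬(a → c)) ↔ a) → ((c → e) → (c ↔ f)) = True → True = True
(e → f) → ((((c ∧ (f ↔ c)) ⊕ ¬(a → c)) ↔ a) → ((c → e) → (c ↔ f))) = True → True = True
((e → f) → ((((c ∧ (f ↔ c)) ⊕ ¬(a → c)) ↔ a) → ((c → e) → (c ↔ f)))) ↔ c = True ↔ True = True

True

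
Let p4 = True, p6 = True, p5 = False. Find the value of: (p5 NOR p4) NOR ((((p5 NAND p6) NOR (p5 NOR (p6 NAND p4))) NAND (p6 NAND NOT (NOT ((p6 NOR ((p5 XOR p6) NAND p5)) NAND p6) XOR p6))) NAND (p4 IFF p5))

False

Substituting p4=True, p6=True, p5=False:
p5 NOR p4 = False NOR True = False
p5 NAND p6 = False NAND True = True
p6 NAND p4 = True NAND True = False
p5 NOR (p6 NAND p4) = False NOR False = True
(p5 NAND p6) NOR (p5 NOR (p6 NAND p4)) = True NOR True = False
p5 XOR p6 = False XOR True = True
(p5 XOR p6) NAND p5 = True NAND False = True
p6 NOR ((p5 XOR p6) NAND p5) = True NOR True = False
(p6 NOR ((p5 XOR p6) NAND p5)) NAND p6 = False NAND True = True
NOT ((p6 NOR ((p5 XOR p6) NAND p5)) NAND p6) = NOT True = False
NOT ((p6 NOR ((p5 XOR p6) NAND p5)) NAND p6) XOR p6 = False XOR True = True
NOT (NOT ((p6 NOR ((p5 XOR p6) NAND p5)) NAND p6) XOR p6) = NOT True = False
p6 NAND NOT (NOT ((p6 NOR ((p5 XOR p6) NAND p5)) NAND p6) XOR p6) = True NAND False = True
((p5 NAND p6) NOR (p5 NOR (p6 NAND p4))) NAND (p6 NAND NOT (NOT ((p6 NOR ((p5 XOR p6) NAND p5)) NAND p6) XOR p6)) = False NAND True = True
p4 IFF p5 = True IFF False = False
(((p5 NAND p6) NOR (p5 NOR (p6 NAND p4))) NAND (p6 NAND NOT (NOT ((p6 NOR ((p5 XOR p6) NAND p5)) NAND p6) XOR p6))) NAND (p4 IFF p5) = True NAND False = True
(p5 NOR p4) NOR ((((p5 NAND p6) NOR (p5 NOR (p6 NAND p4))) NAND (p6 NAND NOT (NOT ((p6 NOR ((p5 XOR p6) NAND p5)) NAND p6) XOR p6))) NAND (p4 IFF p5)) = False NOR True = False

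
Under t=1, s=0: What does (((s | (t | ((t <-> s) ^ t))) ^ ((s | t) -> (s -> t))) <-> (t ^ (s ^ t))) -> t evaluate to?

1

t <-> s = 1 <-> 0 = 0
(t <-> s) ^ t = 0 ^ 1 = 1
t | ((t <-> s) ^ t) = 1 | 1 = 1
s | (t | ((t <-> s) ^ t)) = 0 | 1 = 1
s | t = 0 | 1 = 1
s -> t = 0 -> 1 = 1
(s | t) -> (s -> t) = 1 -> 1 = 1
(s | (t | ((t <-> s) ^ t))) ^ ((s | t) -> (s -> t)) = 1 ^ 1 = 0
s ^ t = 0 ^ 1 = 1
t ^ (s ^ t) = 1 ^ 1 = 0
((s | (t | ((t <-> s) ^ t))) ^ ((s | t) -> (s -> t))) <-> (t ^ (s ^ t)) = 0 <-> 0 = 1
(((s | (t | ((t <-> s) ^ t))) ^ ((s | t) -> (s -> t))) <-> (t ^ (s ^ t))) -> t = 1 -> 1 = 1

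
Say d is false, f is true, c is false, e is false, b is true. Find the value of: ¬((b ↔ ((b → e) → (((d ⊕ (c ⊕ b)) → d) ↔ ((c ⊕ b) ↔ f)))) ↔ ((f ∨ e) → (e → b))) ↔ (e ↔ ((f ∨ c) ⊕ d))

T

b → e = T → F = F
c ⊕ b = F ⊕ T = T
d ⊕ (c ⊕ b) = F ⊕ T = T
(d ⊕ (c ⊕ b)) → d = T → F = F
c ⊕ b = F ⊕ T = T
(c ⊕ b) ↔ f = T ↔ T = T
((d ⊕ (c ⊕ b)) → d) ↔ ((c ⊕ b) ↔ f) = F ↔ T = F
(b → e) → (((d ⊕ (c ⊕ b)) → d) ↔ ((c ⊕ b) ↔ f)) = F → F = T
b ↔ ((b → e) → (((d ⊕ (c ⊕ b)) → d) ↔ ((c ⊕ b) ↔ f))) = T ↔ T = T
f ∨ e = T ∨ F = T
e → b = F → T = T
(f ∨ e) → (e → b) = T → T = T
(b ↔ ((b → e) → (((d ⊕ (c ⊕ b)) → d) ↔ ((c ⊕ b) ↔ f)))) ↔ ((f ∨ e) → (e → b)) = T ↔ T = T
¬((b ↔ ((b → e) → (((d ⊕ (c ⊕ b)) → d) ↔ ((c ⊕ b) ↔ f)))) ↔ ((f ∨ e) → (e → b))) = ¬T = F
f ∨ c = T ∨ F = T
(f ∨ c) ⊕ d = T ⊕ F = T
e ↔ ((f ∨ c) ⊕ d) = F ↔ T = F
¬((b ↔ ((b → e) → (((d ⊕ (c ⊕ b)) → d) ↔ ((c ⊕ b) ↔ f)))) ↔ ((f ∨ e) → (e → b))) ↔ (e ↔ ((f ∨ c) ⊕ d)) = F ↔ F = T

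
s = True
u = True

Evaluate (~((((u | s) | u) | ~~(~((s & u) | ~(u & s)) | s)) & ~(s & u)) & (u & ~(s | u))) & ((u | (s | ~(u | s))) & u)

Substituting s=True, u=True:
u | s = True | True = True
(u | s) | u = True | True = True
s & u = True & True = True
u & s = True & True = True
~(u & s) = ~True = False
(s & u) | ~(u & s) = True | False = True
~((s & u) | ~(u & s)) = ~True = False
~((s & u) | ~(u & s)) | s = False | True = True
~(~((s & u) | ~(u & s)) | s) = ~True = False
~~(~((s & u) | ~(u & s)) | s) = ~False = True
((u | s) | u) | ~~(~((s & u) | ~(u & s)) | s) = True | True = True
s & u = True & True = True
~(s & u) = ~True = False
(((u | s) | u) | ~~(~((s & u) | ~(u & s)) | s)) & ~(s & u) = True & False = False
~((((u | s) | u) | ~~(~((s & u) | ~(u & s)) | s)) & ~(s & u)) = ~False = True
s | u = True | True = True
~(s | u) = ~True = False
u & ~(s | u) = True & False = False
~((((u | s) | u) | ~~(~((s & u) | ~(u & s)) | s)) & ~(s & u)) & (u & ~(s | u)) = True & False = False
u | s = True | True = True
~(u | s) = ~True = False
s | ~(u | s) = True | False = True
u | (s | ~(u | s)) = True | True = True
(u | (s | ~(u | s))) & u = True & True = True
(~((((u | s) | u) | ~~(~((s & u) | ~(u & s)) | s)) & ~(s & u)) & (u & ~(s | u))) & ((u | (s | ~(u | s))) & u) = False & True = False

False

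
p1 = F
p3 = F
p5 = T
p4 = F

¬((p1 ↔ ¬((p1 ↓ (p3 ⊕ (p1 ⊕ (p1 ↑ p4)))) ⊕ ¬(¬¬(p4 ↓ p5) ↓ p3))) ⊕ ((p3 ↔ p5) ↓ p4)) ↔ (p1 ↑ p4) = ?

F

p1 ↑ p4 = F ↑ F = T
p1 ⊕ (p1 ↑ p4) = F ⊕ T = T
p3 ⊕ (p1 ⊕ (p1 ↑ p4)) = F ⊕ T = T
p1 ↓ (p3 ⊕ (p1 ⊕ (p1 ↑ p4))) = F ↓ T = F
p4 ↓ p5 = F ↓ T = F
¬(p4 ↓ p5) = ¬F = T
¬¬(p4 ↓ p5) = ¬T = F
¬¬(p4 ↓ p5) ↓ p3 = F ↓ F = T
¬(¬¬(p4 ↓ p5) ↓ p3) = ¬T = F
(p1 ↓ (p3 ⊕ (p1 ⊕ (p1 ↑ p4)))) ⊕ ¬(¬¬(p4 ↓ p5) ↓ p3) = F ⊕ F = F
¬((p1 ↓ (p3 ⊕ (p1 ⊕ (p1 ↑ p4)))) ⊕ ¬(¬¬(p4 ↓ p5) ↓ p3)) = ¬F = T
p1 ↔ ¬((p1 ↓ (p3 ⊕ (p1 ⊕ (p1 ↑ p4)))) ⊕ ¬(¬¬(p4 ↓ p5) ↓ p3)) = F ↔ T = F
p3 ↔ p5 = F ↔ T = F
(p3 ↔ p5) ↓ p4 = F ↓ F = T
(p1 ↔ ¬((p1 ↓ (p3 ⊕ (p1 ⊕ (p1 ↑ p4)))) ⊕ ¬(¬¬(p4 ↓ p5) ↓ p3))) ⊕ ((p3 ↔ p5) ↓ p4) = F ⊕ T = T
¬((p1 ↔ ¬((p1 ↓ (p3 ⊕ (p1 ⊕ (p1 ↑ p4)))) ⊕ ¬(¬¬(p4 ↓ p5) ↓ p3))) ⊕ ((p3 ↔ p5) ↓ p4)) = ¬T = F
p1 ↑ p4 = F ↑ F = T
¬((p1 ↔ ¬((p1 ↓ (p3 ⊕ (p1 ⊕ (p1 ↑ p4)))) ⊕ ¬(¬¬(p4 ↓ p5) ↓ p3))) ⊕ ((p3 ↔ p5) ↓ p4)) ↔ (p1 ↑ p4) = F ↔ T = F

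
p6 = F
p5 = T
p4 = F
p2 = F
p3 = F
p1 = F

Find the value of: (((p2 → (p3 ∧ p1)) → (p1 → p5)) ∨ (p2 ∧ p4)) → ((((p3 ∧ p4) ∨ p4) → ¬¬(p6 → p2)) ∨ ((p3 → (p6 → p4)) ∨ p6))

T

p3 ∧ p1 = F ∧ F = F
p2 → (p3 ∧ p1) = F → F = T
p1 → p5 = F → T = T
(p2 → (p3 ∧ p1)) → (p1 → p5) = T → T = T
p2 ∧ p4 = F ∧ F = F
((p2 → (p3 ∧ p1)) → (p1 → p5)) ∨ (p2 ∧ p4) = T ∨ F = T
p3 ∧ p4 = F ∧ F = F
(p3 ∧ p4) ∨ p4 = F ∨ F = F
p6 → p2 = F → F = T
¬(p6 → p2) = ¬T = F
¬¬(p6 → p2) = ¬F = T
((p3 ∧ p4) ∨ p4) → ¬¬(p6 → p2) = F → T = T
p6 → p4 = F → F = T
p3 → (p6 → p4) = F → T = T
(p3 → (p6 → p4)) ∨ p6 = T ∨ F = T
(((p3 ∧ p4) ∨ p4) → ¬¬(p6 → p2)) ∨ ((p3 → (p6 → p4)) ∨ p6) = T ∨ T = T
(((p2 → (p3 ∧ p1)) → (p1 → p5)) ∨ (p2 ∧ p4)) → ((((p3 ∧ p4) ∨ p4) → ¬¬(p6 → p2)) ∨ ((p3 → (p6 → p4)) ∨ p6)) = T → T = T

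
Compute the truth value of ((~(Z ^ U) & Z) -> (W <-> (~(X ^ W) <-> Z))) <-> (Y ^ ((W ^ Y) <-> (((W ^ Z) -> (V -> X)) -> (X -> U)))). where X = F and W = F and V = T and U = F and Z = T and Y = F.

F

Z ^ U = T ^ F = T
~(Z ^ U) = ~T = F
~(Z ^ U) & Z = F & T = F
X ^ W = F ^ F = F
~(X ^ W) = ~F = T
~(X ^ W) <-> Z = T <-> T = T
W <-> (~(X ^ W) <-> Z) = F <-> T = F
(~(Z ^ U) & Z) -> (W <-> (~(X ^ W) <-> Z)) = F -> F = T
W ^ Y = F ^ F = F
W ^ Z = F ^ T = T
V -> X = T -> F = F
(W ^ Z) -> (V -> X) = T -> F = F
X -> U = F -> F = T
((W ^ Z) -> (V -> X)) -> (X -> U) = F -> T = T
(W ^ Y) <-> (((W ^ Z) -> (V -> X)) -> (X -> U)) = F <-> T = F
Y ^ ((W ^ Y) <-> (((W ^ Z) -> (V -> X)) -> (X -> U))) = F ^ F = F
((~(Z ^ U) & Z) -> (W <-> (~(X ^ W) <-> Z))) <-> (Y ^ ((W ^ Y) <-> (((W ^ Z) -> (V -> X)) -> (X -> U)))) = T <-> F = F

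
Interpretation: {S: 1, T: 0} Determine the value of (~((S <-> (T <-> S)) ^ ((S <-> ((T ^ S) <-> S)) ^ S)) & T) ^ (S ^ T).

T <-> S = 0 <-> 1 = 0
S <-> (T <-> S) = 1 <-> 0 = 0
T ^ S = 0 ^ 1 = 1
(T ^ S) <-> S = 1 <-> 1 = 1
S <-> ((T ^ S) <-> S) = 1 <-> 1 = 1
(S <-> ((T ^ S) <-> S)) ^ S = 1 ^ 1 = 0
(S <-> (T <-> S)) ^ ((S <-> ((T ^ S) <-> S)) ^ S) = 0 ^ 0 = 0
~((S <-> (T <-> S)) ^ ((S <-> ((T ^ S) <-> S)) ^ S)) = ~0 = 1
~((S <-> (T <-> S)) ^ ((S <-> ((T ^ S) <-> S)) ^ S)) & T = 1 & 0 = 0
S ^ T = 1 ^ 0 = 1
(~((S <-> (T <-> S)) ^ ((S <-> ((T ^ S) <-> S)) ^ S)) & T) ^ (S ^ T) = 0 ^ 1 = 1

1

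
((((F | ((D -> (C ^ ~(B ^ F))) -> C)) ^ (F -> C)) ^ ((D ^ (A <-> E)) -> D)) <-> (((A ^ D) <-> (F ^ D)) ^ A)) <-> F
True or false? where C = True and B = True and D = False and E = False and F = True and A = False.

B ^ F = True ^ True = False
~(B ^ F) = ~False = True
C ^ ~(B ^ F) = True ^ True = False
D -> (C ^ ~(B ^ F)) = False -> False = True
(D -> (C ^ ~(B ^ F))) -> C = True -> True = True
F | ((D -> (C ^ ~(B ^ F))) -> C) = True | True = True
F -> C = True -> True = True
(F | ((D -> (C ^ ~(B ^ F))) -> C)) ^ (F -> C) = True ^ True = False
A <-> E = False <-> False = True
D ^ (A <-> E) = False ^ True = True
(D ^ (A <-> E)) -> D = True -> False = False
((F | ((D -> (C ^ ~(B ^ F))) -> C)) ^ (F -> C)) ^ ((D ^ (A <-> E)) -> D) = False ^ False = False
A ^ D = False ^ False = False
F ^ D = True ^ False = True
(A ^ D) <-> (F ^ D) = False <-> True = False
((A ^ D) <-> (F ^ D)) ^ A = False ^ False = False
(((F | ((D -> (C ^ ~(B ^ F))) -> C)) ^ (F -> C)) ^ ((D ^ (A <-> E)) -> D)) <-> (((A ^ D) <-> (F ^ D)) ^ A) = False <-> False = True
((((F | ((D -> (C ^ ~(B ^ F))) -> C)) ^ (F -> C)) ^ ((D ^ (A <-> E)) -> D)) <-> (((A ^ D) <-> (F ^ D)) ^ A)) <-> F = True <-> True = True

True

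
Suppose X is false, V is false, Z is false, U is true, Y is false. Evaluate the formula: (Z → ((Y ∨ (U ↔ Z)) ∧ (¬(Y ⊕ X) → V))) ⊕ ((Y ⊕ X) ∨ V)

True

U ↔ Z = True ↔ False = False
Y ∨ (U ↔ Z) = False ∨ False = False
Y ⊕ X = False ⊕ False = False
¬(Y ⊕ X) = ¬False = True
¬(Y ⊕ X) → V = True → False = False
(Y ∨ (U ↔ Z)) ∧ (¬(Y ⊕ X) → V) = False ∧ False = False
Z → ((Y ∨ (U ↔ Z)) ∧ (¬(Y ⊕ X) → V)) = False → False = True
Y ⊕ X = False ⊕ False = False
(Y ⊕ X) ∨ V = False ∨ False = False
(Z → ((Y ∨ (U ↔ Z)) ∧ (¬(Y ⊕ X) → V))) ⊕ ((Y ⊕ X) ∨ V) = True ⊕ False = True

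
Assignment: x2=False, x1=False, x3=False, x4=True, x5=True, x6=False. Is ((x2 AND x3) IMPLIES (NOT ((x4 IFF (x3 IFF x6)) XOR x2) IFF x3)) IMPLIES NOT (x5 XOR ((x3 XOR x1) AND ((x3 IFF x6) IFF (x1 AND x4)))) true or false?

x2 AND x3 = False AND False = False
x3 IFF x6 = False IFF False = True
x4 IFF (x3 IFF x6) = True IFF True = True
(x4 IFF (x3 IFF x6)) XOR x2 = True XOR False = True
NOT ((x4 IFF (x3 IFF x6)) XOR x2) = NOT True = False
NOT ((x4 IFF (x3 IFF x6)) XOR x2) IFF x3 = False IFF False = True
(x2 AND x3) IMPLIES (NOT ((x4 IFF (x3 IFF x6)) XOR x2) IFF x3) = False IMPLIES True = True
x3 XOR x1 = False XOR False = False
x3 IFF x6 = False IFF False = True
x1 AND x4 = False AND True = False
(x3 IFF x6) IFF (x1 AND x4) = True IFF False = False
(x3 XOR x1) AND ((x3 IFF x6) IFF (x1 AND x4)) = False AND False = False
x5 XOR ((x3 XOR x1) AND ((x3 IFF x6) IFF (x1 AND x4))) = True XOR False = True
NOT (x5 XOR ((x3 XOR x1) AND ((x3 IFF x6) IFF (x1 AND x4)))) = NOT True = False
((x2 AND x3) IMPLIES (NOT ((x4 IFF (x3 IFF x6)) XOR x2) IFF x3)) IMPLIES NOT (x5 XOR ((x3 XOR x1) AND ((x3 IFF x6) IFF (x1 AND x4)))) = True IMPLIES False = False

False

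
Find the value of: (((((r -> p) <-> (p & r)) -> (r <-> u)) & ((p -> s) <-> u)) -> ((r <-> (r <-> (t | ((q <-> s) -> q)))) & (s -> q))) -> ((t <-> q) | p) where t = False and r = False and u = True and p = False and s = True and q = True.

Substituting t=False, r=False, u=True, p=False, s=True, q=True:
r -> p = False -> False = True
p & r = False & False = False
(r -> p) <-> (p & r) = True <-> False = False
r <-> u = False <-> True = False
((r -> p) <-> (p & r)) -> (r <-> u) = False -> False = True
p -> s = False -> True = True
(p -> s) <-> u = True <-> True = True
(((r -> p) <-> (p & r)) -> (r <-> u)) & ((p -> s) <-> u) = True & True = True
q <-> s = True <-> True = True
(q <-> s) -> q = True -> True = True
t | ((q <-> s) -> q) = False | True = True
r <-> (t | ((q <-> s) -> q)) = False <-> True = False
r <-> (r <-> (t | ((q <-> s) -> q))) = False <-> False = True
s -> q = True -> True = True
(r <-> (r <-> (t | ((q <-> s) -> q)))) & (s -> q) = True & True = True
((((r -> p) <-> (p & r)) -> (r <-> u)) & ((p -> s) <-> u)) -> ((r <-> (r <-> (t | ((q <-> s) -> q)))) & (s -> q)) = True -> True = True
t <-> q = False <-> True = False
(t <-> q) | p = False | False = False
(((((r -> p) <-> (p & r)) -> (r <-> u)) & ((p -> s) <-> u)) -> ((r <-> (r <-> (t | ((q <-> s) -> q)))) & (s -> q))) -> ((t <-> q) | p) = True -> False = False

False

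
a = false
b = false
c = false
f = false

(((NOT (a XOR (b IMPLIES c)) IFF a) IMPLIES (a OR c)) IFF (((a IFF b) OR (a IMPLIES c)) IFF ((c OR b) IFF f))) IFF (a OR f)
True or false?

Substituting a=false, b=false, c=false, f=false:
b IMPLIES c = false IMPLIES false = true
a XOR (b IMPLIES c) = false XOR true = true
NOT (a XOR (b IMPLIES c)) = NOT true = false
NOT (a XOR (b IMPLIES c)) IFF a = false IFF false = true
a OR c = false OR false = false
(NOT (a XOR (b IMPLIES c)) IFF a) IMPLIES (a OR c) = true IMPLIES false = false
a IFF b = false IFF false = true
a IMPLIES c = false IMPLIES false = true
(a IFF b) OR (a IMPLIES c) = true OR true = true
c OR b = false OR false = false
(c OR b) IFF f = false IFF false = true
((a IFF b) OR (a IMPLIES c)) IFF ((c OR b) IFF f) = true IFF true = true
((NOT (a XOR (b IMPLIES c)) IFF a) IMPLIES (a OR c)) IFF (((a IFF b) OR (a IMPLIES c)) IFF ((c OR b) IFF f)) = false IFF true = false
a OR f = false OR false = false
(((NOT (a XOR (b IMPLIES c)) IFF a) IMPLIES (a OR c)) IFF (((a IFF b) OR (a IMPLIES c)) IFF ((c OR b) IFF f))) IFF (a OR f) = false IFF false = true

true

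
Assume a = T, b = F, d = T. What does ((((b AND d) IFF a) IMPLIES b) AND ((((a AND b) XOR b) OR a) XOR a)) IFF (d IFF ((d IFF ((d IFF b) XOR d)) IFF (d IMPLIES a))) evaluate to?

b AND d = F AND T = F
(b AND d) IFF a = F IFF T = F
((b AND d) IFF a) IMPLIES b = F IMPLIES F = T
a AND b = T AND F = F
(a AND b) XOR b = F XOR F = F
((a AND b) XOR b) OR a = F OR T = T
(((a AND b) XOR b) OR a) XOR a = T XOR T = F
(((b AND d) IFF a) IMPLIES b) AND ((((a AND b) XOR b) OR a) XOR a) = T AND F = F
d IFF b = T IFF F = F
(d IFF b) XOR d = F XOR T = T
d IFF ((d IFF b) XOR d) = T IFF T = T
d IMPLIES a = T IMPLIES T = T
(d IFF ((d IFF b) XOR d)) IFF (d IMPLIES a) = T IFF T = T
d IFF ((d IFF ((d IFF b) XOR d)) IFF (d IMPLIES a)) = T IFF T = T
((((b AND d) IFF a) IMPLIES b) AND ((((a AND b) XOR b) OR a) XOR a)) IFF (d IFF ((d IFF ((d IFF b) XOR d)) IFF (d IMPLIES a))) = F IFF T = F

F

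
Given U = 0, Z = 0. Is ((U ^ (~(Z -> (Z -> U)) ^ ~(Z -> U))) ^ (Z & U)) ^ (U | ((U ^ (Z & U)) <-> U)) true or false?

1

Substituting U=0, Z=0:
Z -> U = 0 -> 0 = 1
Z -> (Z -> U) = 0 -> 1 = 1
~(Z -> (Z -> U)) = ~1 = 0
Z -> U = 0 -> 0 = 1
~(Z -> U) = ~1 = 0
~(Z -> (Z -> U)) ^ ~(Z -> U) = 0 ^ 0 = 0
U ^ (~(Z -> (Z -> U)) ^ ~(Z -> U)) = 0 ^ 0 = 0
Z & U = 0 & 0 = 0
(U ^ (~(Z -> (Z -> U)) ^ ~(Z -> U))) ^ (Z & U) = 0 ^ 0 = 0
Z & U = 0 & 0 = 0
U ^ (Z & U) = 0 ^ 0 = 0
(U ^ (Z & U)) <-> U = 0 <-> 0 = 1
U | ((U ^ (Z & U)) <-> U) = 0 | 1 = 1
((U ^ (~(Z -> (Z -> U)) ^ ~(Z -> U))) ^ (Z & U)) ^ (U | ((U ^ (Z & U)) <-> U)) = 0 ^ 1 = 1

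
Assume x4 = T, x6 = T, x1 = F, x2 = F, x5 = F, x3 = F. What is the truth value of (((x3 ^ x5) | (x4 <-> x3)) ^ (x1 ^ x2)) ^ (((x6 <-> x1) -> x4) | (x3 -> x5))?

x3 ^ x5 = F ^ F = F
x4 <-> x3 = T <-> F = F
(x3 ^ x5) | (x4 <-> x3) = F | F = F
x1 ^ x2 = F ^ F = F
((x3 ^ x5) | (x4 <-> x3)) ^ (x1 ^ x2) = F ^ F = F
x6 <-> x1 = T <-> F = F
(x6 <-> x1) -> x4 = F -> T = T
x3 -> x5 = F -> F = T
((x6 <-> x1) -> x4) | (x3 -> x5) = T | T = T
(((x3 ^ x5) | (x4 <-> x3)) ^ (x1 ^ x2)) ^ (((x6 <-> x1) -> x4) | (x3 -> x5)) = F ^ T = T

T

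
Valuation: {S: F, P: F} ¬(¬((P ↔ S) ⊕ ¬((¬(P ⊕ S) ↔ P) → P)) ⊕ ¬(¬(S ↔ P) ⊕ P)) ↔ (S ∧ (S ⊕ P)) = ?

P ↔ S = F ↔ F = T
P ⊕ S = F ⊕ F = F
¬(P ⊕ S) = ¬F = T
¬(P ⊕ S) ↔ P = T ↔ F = F
(¬(P ⊕ S) ↔ P) → P = F → F = T
¬((¬(P ⊕ S) ↔ P) → P) = ¬T = F
(P ↔ S) ⊕ ¬((¬(P ⊕ S) ↔ P) → P) = T ⊕ F = T
¬((P ↔ S) ⊕ ¬((¬(P ⊕ S) ↔ P) → P)) = ¬T = F
S ↔ P = F ↔ F = T
¬(S ↔ P) = ¬T = F
¬(S ↔ P) ⊕ P = F ⊕ F = F
¬(¬(S ↔ P) ⊕ P) = ¬F = T
¬((P ↔ S) ⊕ ¬((¬(P ⊕ S) ↔ P) → P)) ⊕ ¬(¬(S ↔ P) ⊕ P) = F ⊕ T = T
¬(¬((P ↔ S) ⊕ ¬((¬(P ⊕ S) ↔ P) → P)) ⊕ ¬(¬(S ↔ P) ⊕ P)) = ¬T = F
S ⊕ P = F ⊕ F = F
S ∧ (S ⊕ P) = F ∧ F = F
¬(¬((P ↔ S) ⊕ ¬((¬(P ⊕ S) ↔ P) → P)) ⊕ ¬(¬(S ↔ P) ⊕ P)) ↔ (S ∧ (S ⊕ P)) = F ↔ F = T

T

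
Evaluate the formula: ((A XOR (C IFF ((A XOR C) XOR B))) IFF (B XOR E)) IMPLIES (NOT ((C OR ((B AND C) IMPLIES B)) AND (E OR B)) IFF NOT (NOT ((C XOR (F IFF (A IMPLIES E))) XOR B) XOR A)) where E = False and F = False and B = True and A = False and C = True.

True

A XOR C = False XOR True = True
(A XOR C) XOR B = True XOR True = False
C IFF ((A XOR C) XOR B) = True IFF False = False
A XOR (C IFF ((A XOR C) XOR B)) = False XOR False = False
B XOR E = True XOR False = True
(A XOR (C IFF ((A XOR C) XOR B))) IFF (B XOR E) = False IFF True = False
B AND C = True AND True = True
(B AND C) IMPLIES B = True IMPLIES True = True
C OR ((B AND C) IMPLIES B) = True OR True = True
E OR B = False OR True = True
(C OR ((B AND C) IMPLIES B)) AND (E OR B) = True AND True = True
NOT ((C OR ((B AND C) IMPLIES B)) AND (E OR B)) = NOT True = False
A IMPLIES E = False IMPLIES False = True
F IFF (A IMPLIES E) = False IFF True = False
C XOR (F IFF (A IMPLIES E)) = True XOR False = True
(C XOR (F IFF (A IMPLIES E))) XOR B = True XOR True = False
NOT ((C XOR (F IFF (A IMPLIES E))) XOR B) = NOT False = True
NOT ((C XOR (F IFF (A IMPLIES E))) XOR B) XOR A = True XOR False = True
NOT (NOT ((C XOR (F IFF (A IMPLIES E))) XOR B) XOR A) = NOT True = False
NOT ((C OR ((B AND C) IMPLIES B)) AND (E OR B)) IFF NOT (NOT ((C XOR (F IFF (A IMPLIES E))) XOR B) XOR A) = False IFF False = True
((A XOR (C IFF ((A XOR C) XOR B))) IFF (B XOR E)) IMPLIES (NOT ((C OR ((B AND C) IMPLIES B)) AND (E OR B)) IFF NOT (NOT ((C XOR (F IFF (A IMPLIES E))) XOR B) XOR A)) = False IMPLIES True = True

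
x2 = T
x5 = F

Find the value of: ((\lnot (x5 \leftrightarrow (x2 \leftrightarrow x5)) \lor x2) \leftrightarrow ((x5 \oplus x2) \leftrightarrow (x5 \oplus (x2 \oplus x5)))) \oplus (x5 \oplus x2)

x2 \leftrightarrow x5 = T \leftrightarrow F = F
x5 \leftrightarrow (x2 \leftrightarrow x5) = F \leftrightarrow F = T
\lnot (x5 \leftrightarrow (x2 \leftrightarrow x5)) = \lnot T = F
\lnot (x5 \leftrightarrow (x2 \leftrightarrow x5)) \lor x2 = F \lor T = T
x5 \oplus x2 = F \oplus T = T
x2 \oplus x5 = T \oplus F = T
x5 \oplus (x2 \oplus x5) = F \oplus T = T
(x5 \oplus x2) \leftrightarrow (x5 \oplus (x2 \oplus x5)) = T \leftrightarrow T = T
(\lnot (x5 \leftrightarrow (x2 \leftrightarrow x5)) \lor x2) \leftrightarrow ((x5 \oplus x2) \leftrightarrow (x5 \oplus (x2 \oplus x5))) = T \leftrightarrow T = T
x5 \oplus x2 = F \oplus T = T
((\lnot (x5 \leftrightarrow (x2 \leftrightarrow x5)) \lor x2) \leftrightarrow ((x5 \oplus x2) \leftrightarrow (x5 \oplus (x2 \oplus x5)))) \oplus (x5 \oplus x2) = T \oplus T = F

F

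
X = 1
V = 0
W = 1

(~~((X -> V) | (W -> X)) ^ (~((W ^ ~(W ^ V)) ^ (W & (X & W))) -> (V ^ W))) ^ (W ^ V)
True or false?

X -> V = 1 -> 0 = 0
W -> X = 1 -> 1 = 1
(X -> V) | (W -> X) = 0 | 1 = 1
~((X -> V) | (W -> X)) = ~1 = 0
~~((X -> V) | (W -> X)) = ~0 = 1
W ^ V = 1 ^ 0 = 1
~(W ^ V) = ~1 = 0
W ^ ~(W ^ V) = 1 ^ 0 = 1
X & W = 1 & 1 = 1
W & (X & W) = 1 & 1 = 1
(W ^ ~(W ^ V)) ^ (W & (X & W)) = 1 ^ 1 = 0
~((W ^ ~(W ^ V)) ^ (W & (X & W))) = ~0 = 1
V ^ W = 0 ^ 1 = 1
~((W ^ ~(W ^ V)) ^ (W & (X & W))) -> (V ^ W) = 1 -> 1 = 1
~~((X -> V) | (W -> X)) ^ (~((W ^ ~(W ^ V)) ^ (W & (X & W))) -> (V ^ W)) = 1 ^ 1 = 0
W ^ V = 1 ^ 0 = 1
(~~((X -> V) | (W -> X)) ^ (~((W ^ ~(W ^ V)) ^ (W & (X & W))) -> (V ^ W))) ^ (W ^ V) = 0 ^ 1 = 1

1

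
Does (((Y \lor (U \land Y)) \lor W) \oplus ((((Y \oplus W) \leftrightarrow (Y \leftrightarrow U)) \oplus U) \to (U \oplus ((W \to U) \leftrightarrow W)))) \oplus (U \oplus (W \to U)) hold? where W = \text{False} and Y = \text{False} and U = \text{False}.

U \land Y = \text{False} \land \text{False} = \text{False}
Y \lor (U \land Y) = \text{False} \lor \text{False} = \text{False}
(Y \lor (U \land Y)) \lor W = \text{False} \lor \text{False} = \text{False}
Y \oplus W = \text{False} \oplus \text{False} = \text{False}
Y \leftrightarrow U = \text{False} \leftrightarrow \text{False} = \text{True}
(Y \oplus W) \leftrightarrow (Y \leftrightarrow U) = \text{False} \leftrightarrow \text{True} = \text{False}
((Y \oplus W) \leftrightarrow (Y \leftrightarrow U)) \oplus U = \text{False} \oplus \text{False} = \text{False}
W \to U = \text{False} \to \text{False} = \text{True}
(W \to U) \leftrightarrow W = \text{True} \leftrightarrow \text{False} = \text{False}
U \oplus ((W \to U) \leftrightarrow W) = \text{False} \oplus \text{False} = \text{False}
(((Y \oplus W) \leftrightarrow (Y \leftrightarrow U)) \oplus U) \to (U \oplus ((W \to U) \leftrightarrow W)) = \text{False} \to \text{False} = \text{True}
((Y \lor (U \land Y)) \lor W) \oplus ((((Y \oplus W) \leftrightarrow (Y \leftrightarrow U)) \oplus U) \to (U \oplus ((W \to U) \leftrightarrow W))) = \text{False} \oplus \text{True} = \text{True}
W \to U = \text{False} \to \text{False} = \text{True}
U \oplus (W \to U) = \text{False} \oplus \text{True} = \text{True}
(((Y \lor (U \land Y)) \lor W) \oplus ((((Y \oplus W) \leftrightarrow (Y \leftrightarrow U)) \oplus U) \to (U \oplus ((W \to U) \leftrightarrow W)))) \oplus (U \oplus (W \to U)) = \text{True} \oplus \text{True} = \text{False}

\text{False}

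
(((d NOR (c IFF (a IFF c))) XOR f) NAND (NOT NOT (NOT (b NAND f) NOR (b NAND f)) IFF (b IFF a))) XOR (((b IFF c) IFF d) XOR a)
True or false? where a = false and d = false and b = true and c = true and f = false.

a IFF c = false IFF true = false
c IFF (a IFF c) = true IFF false = false
d NOR (c IFF (a IFF c)) = false NOR false = true
(d NOR (c IFF (a IFF c))) XOR f = true XOR false = true
b NAND f = true NAND false = true
NOT (b NAND f) = NOT true = false
b NAND f = true NAND false = true
NOT (b NAND f) NOR (b NAND f) = false NOR true = false
NOT (NOT (b NAND f) NOR (b NAND f)) = NOT false = true
NOT NOT (NOT (b NAND f) NOR (b NAND f)) = NOT true = false
b IFF a = true IFF false = false
NOT NOT (NOT (b NAND f) NOR (b NAND f)) IFF (b IFF a) = false IFF false = true
((d NOR (c IFF (a IFF c))) XOR f) NAND (NOT NOT (NOT (b NAND f) NOR (b NAND f)) IFF (b IFF a)) = true NAND true = false
b IFF c = true IFF true = true
(b IFF c) IFF d = true IFF false = false
((b IFF c) IFF d) XOR a = false XOR false = false
(((d NOR (c IFF (a IFF c))) XOR f) NAND (NOT NOT (NOT (b NAND f) NOR (b NAND f)) IFF (b IFF a))) XOR (((b IFF c) IFF d) XOR a) = false XOR false = false

false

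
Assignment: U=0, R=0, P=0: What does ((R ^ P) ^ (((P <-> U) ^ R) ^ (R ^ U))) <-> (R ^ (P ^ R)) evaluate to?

R ^ P = 0 ^ 0 = 0
P <-> U = 0 <-> 0 = 1
(P <-> U) ^ R = 1 ^ 0 = 1
R ^ U = 0 ^ 0 = 0
((P <-> U) ^ R) ^ (R ^ U) = 1 ^ 0 = 1
(R ^ P) ^ (((P <-> U) ^ R) ^ (R ^ U)) = 0 ^ 1 = 1
P ^ R = 0 ^ 0 = 0
R ^ (P ^ R) = 0 ^ 0 = 0
((R ^ P) ^ (((P <-> U) ^ R) ^ (R ^ U))) <-> (R ^ (P ^ R)) = 1 <-> 0 = 0

0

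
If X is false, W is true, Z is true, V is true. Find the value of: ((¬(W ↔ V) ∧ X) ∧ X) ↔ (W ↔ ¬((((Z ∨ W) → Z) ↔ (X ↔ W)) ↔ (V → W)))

F

W ↔ V = T ↔ T = T
¬(W ↔ V) = ¬T = F
¬(W ↔ V) ∧ X = F ∧ F = F
(¬(W ↔ V) ∧ X) ∧ X = F ∧ F = F
Z ∨ W = T ∨ T = T
(Z ∨ W) → Z = T → T = T
X ↔ W = F ↔ T = F
((Z ∨ W) → Z) ↔ (X ↔ W) = T ↔ F = F
V → W = T → T = T
(((Z ∨ W) → Z) ↔ (X ↔ W)) ↔ (V → W) = F ↔ T = F
¬((((Z ∨ W) → Z) ↔ (X ↔ W)) ↔ (V → W)) = ¬F = T
W ↔ ¬((((Z ∨ W) → Z) ↔ (X ↔ W)) ↔ (V → W)) = T ↔ T = T
((¬(W ↔ V) ∧ X) ∧ X) ↔ (W ↔ ¬((((Z ∨ W) → Z) ↔ (X ↔ W)) ↔ (V → W))) = F ↔ T = F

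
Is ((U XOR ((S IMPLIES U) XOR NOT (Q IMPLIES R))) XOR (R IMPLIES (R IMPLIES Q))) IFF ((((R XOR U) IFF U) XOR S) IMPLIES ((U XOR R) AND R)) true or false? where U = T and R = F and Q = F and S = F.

Substituting U=T, R=F, Q=F, S=F:
S IMPLIES U = F IMPLIES T = T
Q IMPLIES R = F IMPLIES F = T
NOT (Q IMPLIES R) = NOT T = F
(S IMPLIES U) XOR NOT (Q IMPLIES R) = T XOR F = T
U XOR ((S IMPLIES U) XOR NOT (Q IMPLIES R)) = T XOR T = F
R IMPLIES Q = F IMPLIES F = T
R IMPLIES (R IMPLIES Q) = F IMPLIES T = T
(U XOR ((S IMPLIES U) XOR NOT (Q IMPLIES R))) XOR (R IMPLIES (R IMPLIES Q)) = F XOR T = T
R XOR U = F XOR T = T
(R XOR U) IFF U = T IFF T = T
((R XOR U) IFF U) XOR S = T XOR F = T
U XOR R = T XOR F = T
(U XOR R) AND R = T AND F = F
(((R XOR U) IFF U) XOR S) IMPLIES ((U XOR R) AND R) = T IMPLIES F = F
((U XOR ((S IMPLIES U) XOR NOT (Q IMPLIES R))) XOR (R IMPLIES (R IMPLIES Q))) IFF ((((R XOR U) IFF U) XOR S) IMPLIES ((U XOR R) AND R)) = T IFF F = F

F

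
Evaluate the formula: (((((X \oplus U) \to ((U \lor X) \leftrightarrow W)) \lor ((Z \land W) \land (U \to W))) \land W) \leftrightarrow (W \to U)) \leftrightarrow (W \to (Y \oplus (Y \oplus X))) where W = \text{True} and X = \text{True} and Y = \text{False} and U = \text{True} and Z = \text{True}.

X \oplus U = \text{True} \oplus \text{True} = \text{False}
U \lor X = \text{True} \lor \text{True} = \text{True}
(U \lor X) \leftrightarrow W = \text{True} \leftrightarrow \text{True} = \text{True}
(X \oplus U) \to ((U \lor X) \leftrightarrow W) = \text{False} \to \text{True} = \text{True}
Z \land W = \text{True} \land \text{True} = \text{True}
U \to W = \text{True} \to \text{True} = \text{True}
(Z \land W) \land (U \to W) = \text{True} \land \text{True} = \text{True}
((X \oplus U) \to ((U \lor X) \leftrightarrow W)) \lor ((Z \land W) \land (U \to W)) = \text{True} \lor \text{True} = \text{True}
(((X \oplus U) \to ((U \lor X) \leftrightarrow W)) \lor ((Z \land W) \land (U \to W))) \land W = \text{True} \land \text{True} = \text{True}
W \to U = \text{True} \to \text{True} = \text{True}
((((X \oplus U) \to ((U \lor X) \leftrightarrow W)) \lor ((Z \land W) \land (U \to W))) \land W) \leftrightarrow (W \to U) = \text{True} \leftrightarrow \text{True} = \text{True}
Y \oplus X = \text{False} \oplus \text{True} = \text{True}
Y \oplus (Y \oplus X) = \text{False} \oplus \text{True} = \text{True}
W \to (Y \oplus (Y \oplus X)) = \text{True} \to \text{True} = \text{True}
(((((X \oplus U) \to ((U \lor X) \leftrightarrow W)) \lor ((Z \land W) \land (U \to W))) \land W) \leftrightarrow (W \to U)) \leftrightarrow (W \to (Y \oplus (Y \oplus X))) = \text{True} \leftrightarrow \text{True} = \text{True}

\text{True}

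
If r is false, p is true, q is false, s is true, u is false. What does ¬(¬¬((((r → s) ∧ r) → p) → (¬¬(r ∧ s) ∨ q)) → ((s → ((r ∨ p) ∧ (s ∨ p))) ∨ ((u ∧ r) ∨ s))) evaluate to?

Substituting r=False, p=True, q=False, s=True, u=False:
r → s = False → True = True
(r → s) ∧ r = True ∧ False = False
((r → s) ∧ r) → p = False → True = True
r ∧ s = False ∧ True = False
¬(r ∧ s) = ¬False = True
¬¬(r ∧ s) = ¬True = False
¬¬(r ∧ s) ∨ q = False ∨ False = False
(((r → s) ∧ r) → p) → (¬¬(r ∧ s) ∨ q) = True → False = False
¬((((r → s) ∧ r) → p) → (¬¬(r ∧ s) ∨ q)) = ¬False = True
¬¬((((r → s) ∧ r) → p) → (¬¬(r ∧ s) ∨ q)) = ¬True = False
r ∨ p = False ∨ True = True
s ∨ p = True ∨ True = True
(r ∨ p) ∧ (s ∨ p) = True ∧ True = True
s → ((r ∨ p) ∧ (s ∨ p)) = True → True = True
u ∧ r = False ∧ False = False
(u ∧ r) ∨ s = False ∨ True = True
(s → ((r ∨ p) ∧ (s ∨ p))) ∨ ((u ∧ r) ∨ s) = True ∨ True = True
¬¬((((r → s) ∧ r) → p) → (¬¬(r ∧ s) ∨ q)) → ((s → ((r ∨ p) ∧ (s ∨ p))) ∨ ((u ∧ r) ∨ s)) = False → True = True
¬(¬¬((((r → s) ∧ r) → p) → (¬¬(r ∧ s) ∨ q)) → ((s → ((r ∨ p) ∧ (s ∨ p))) ∨ ((u ∧ r) ∨ s))) = ¬True = False

False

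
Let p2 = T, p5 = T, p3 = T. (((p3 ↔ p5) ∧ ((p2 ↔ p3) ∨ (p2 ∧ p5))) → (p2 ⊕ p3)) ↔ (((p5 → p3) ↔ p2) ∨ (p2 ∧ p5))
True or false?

F

p3 ↔ p5 = T ↔ T = T
p2 ↔ p3 = T ↔ T = T
p2 ∧ p5 = T ∧ T = T
(p2 ↔ p3) ∨ (p2 ∧ p5) = T ∨ T = T
(p3 ↔ p5) ∧ ((p2 ↔ p3) ∨ (p2 ∧ p5)) = T ∧ T = T
p2 ⊕ p3 = T ⊕ T = F
((p3 ↔ p5) ∧ ((p2 ↔ p3) ∨ (p2 ∧ p5))) → (p2 ⊕ p3) = T → F = F
p5 → p3 = T → T = T
(p5 → p3) ↔ p2 = T ↔ T = T
p2 ∧ p5 = T ∧ T = T
((p5 → p3) ↔ p2) ∨ (p2 ∧ p5) = T ∨ T = T
(((p3 ↔ p5) ∧ ((p2 ↔ p3) ∨ (p2 ∧ p5))) → (p2 ⊕ p3)) ↔ (((p5 → p3) ↔ p2) ∨ (p2 ∧ p5)) = F ↔ T = F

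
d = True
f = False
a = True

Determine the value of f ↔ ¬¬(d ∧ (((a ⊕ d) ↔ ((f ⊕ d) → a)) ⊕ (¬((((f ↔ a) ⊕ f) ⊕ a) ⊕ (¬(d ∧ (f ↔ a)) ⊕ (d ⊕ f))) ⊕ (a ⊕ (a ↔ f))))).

a ⊕ d = True ⊕ True = False
f ⊕ d = False ⊕ True = True
(f ⊕ d) → a = True → True = True
(a ⊕ d) ↔ ((f ⊕ d) → a) = False ↔ True = False
f ↔ a = False ↔ True = False
(f ↔ a) ⊕ f = False ⊕ False = False
((f ↔ a) ⊕ f) ⊕ a = False ⊕ True = True
f ↔ a = False ↔ True = False
d ∧ (f ↔ a) = True ∧ False = False
¬(d ∧ (f ↔ a)) = ¬False = True
d ⊕ f = True ⊕ False = True
¬(d ∧ (f ↔ a)) ⊕ (d ⊕ f) = True ⊕ True = False
(((f ↔ a) ⊕ f) ⊕ a) ⊕ (¬(d ∧ (f ↔ a)) ⊕ (d ⊕ f)) = True ⊕ False = True
¬((((f ↔ a) ⊕ f) ⊕ a) ⊕ (¬(d ∧ (f ↔ a)) ⊕ (d ⊕ f))) = ¬True = False
a ↔ f = True ↔ False = False
a ⊕ (a ↔ f) = True ⊕ False = True
¬((((f ↔ a) ⊕ f) ⊕ a) ⊕ (¬(d ∧ (f ↔ a)) ⊕ (d ⊕ f))) ⊕ (a ⊕ (a ↔ f)) = False ⊕ True = True
((a ⊕ d) ↔ ((f ⊕ d) → a)) ⊕ (¬((((f ↔ a) ⊕ f) ⊕ a) ⊕ (¬(d ∧ (f ↔ a)) ⊕ (d ⊕ f))) ⊕ (a ⊕ (a ↔ f))) = False ⊕ True = True
d ∧ (((a ⊕ d) ↔ ((f ⊕ d) → a)) ⊕ (¬((((f ↔ a) ⊕ f) ⊕ a) ⊕ (¬(d ∧ (f ↔ a)) ⊕ (d ⊕ f))) ⊕ (a ⊕ (a ↔ f)))) = True ∧ True = True
¬(d ∧ (((a ⊕ d) ↔ ((f ⊕ d) → a)) ⊕ (¬((((f ↔ a) ⊕ f) ⊕ a) ⊕ (¬(d ∧ (f ↔ a)) ⊕ (d ⊕ f))) ⊕ (a ⊕ (a ↔ f))))) = ¬True = False
¬¬(d ∧ (((a ⊕ d) ↔ ((f ⊕ d) → a)) ⊕ (¬((((f ↔ a) ⊕ f) ⊕ a) ⊕ (¬(d ∧ (f ↔ a)) ⊕ (d ⊕ f))) ⊕ (a ⊕ (a ↔ f))))) = ¬False = True
f ↔ ¬¬(d ∧ (((a ⊕ d) ↔ ((f ⊕ d) → a)) ⊕ (¬((((f ↔ a) ⊕ f) ⊕ a) ⊕ (¬(d ∧ (f ↔ a)) ⊕ (d ⊕ f))) ⊕ (a ⊕ (a ↔ f))))) = False ↔ True = False

False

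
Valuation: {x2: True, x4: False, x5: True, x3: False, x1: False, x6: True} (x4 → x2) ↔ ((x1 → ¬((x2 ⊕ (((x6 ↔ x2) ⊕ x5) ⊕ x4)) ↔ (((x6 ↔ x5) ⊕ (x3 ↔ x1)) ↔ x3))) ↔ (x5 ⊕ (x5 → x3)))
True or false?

x4 → x2 = False → True = True
x6 ↔ x2 = True ↔ True = True
(x6 ↔ x2) ⊕ x5 = True ⊕ True = False
((x6 ↔ x2) ⊕ x5) ⊕ x4 = False ⊕ False = False
x2 ⊕ (((x6 ↔ x2) ⊕ x5) ⊕ x4) = True ⊕ False = True
x6 ↔ x5 = True ↔ True = True
x3 ↔ x1 = False ↔ False = True
(x6 ↔ x5) ⊕ (x3 ↔ x1) = True ⊕ True = False
((x6 ↔ x5) ⊕ (x3 ↔ x1)) ↔ x3 = False ↔ False = True
(x2 ⊕ (((x6 ↔ x2) ⊕ x5) ⊕ x4)) ↔ (((x6 ↔ x5) ⊕ (x3 ↔ x1)) ↔ x3) = True ↔ True = True
¬((x2 ⊕ (((x6 ↔ x2) ⊕ x5) ⊕ x4)) ↔ (((x6 ↔ x5) ⊕ (x3 ↔ x1)) ↔ x3)) = ¬True = False
x1 → ¬((x2 ⊕ (((x6 ↔ x2) ⊕ x5) ⊕ x4)) ↔ (((x6 ↔ x5) ⊕ (x3 ↔ x1)) ↔ x3)) = False → False = True
x5 → x3 = True → False = False
x5 ⊕ (x5 → x3) = True ⊕ False = True
(x1 → ¬((x2 ⊕ (((x6 ↔ x2) ⊕ x5) ⊕ x4)) ↔ (((x6 ↔ x5) ⊕ (x3 ↔ x1)) ↔ x3))) ↔ (x5 ⊕ (x5 → x3)) = True ↔ True = True
(x4 → x2) ↔ ((x1 → ¬((x2 ⊕ (((x6 ↔ x2) ⊕ x5) ⊕ x4)) ↔ (((x6 ↔ x5) ⊕ (x3 ↔ x1)) ↔ x3))) ↔ (x5 ⊕ (x5 → x3))) = True ↔ True = True

True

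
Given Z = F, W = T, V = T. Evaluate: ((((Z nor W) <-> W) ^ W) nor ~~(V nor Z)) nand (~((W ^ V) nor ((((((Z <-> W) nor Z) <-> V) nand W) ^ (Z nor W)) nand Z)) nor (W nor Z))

T

Substituting Z=F, W=T, V=T:
Z nor W = F nor T = F
(Z nor W) <-> W = F <-> T = F
((Z nor W) <-> W) ^ W = F ^ T = T
V nor Z = T nor F = F
~(V nor Z) = ~F = T
~~(V nor Z) = ~T = F
(((Z nor W) <-> W) ^ W) nor ~~(V nor Z) = T nor F = F
W ^ V = T ^ T = F
Z <-> W = F <-> T = F
(Z <-> W) nor Z = F nor F = T
((Z <-> W) nor Z) <-> V = T <-> T = T
(((Z <-> W) nor Z) <-> V) nand W = T nand T = F
Z nor W = F nor T = F
((((Z <-> W) nor Z) <-> V) nand W) ^ (Z nor W) = F ^ F = F
(((((Z <-> W) nor Z) <-> V) nand W) ^ (Z nor W)) nand Z = F nand F = T
(W ^ V) nor ((((((Z <-> W) nor Z) <-> V) nand W) ^ (Z nor W)) nand Z) = F nor T = F
~((W ^ V) nor ((((((Z <-> W) nor Z) <-> V) nand W) ^ (Z nor W)) nand Z)) = ~F = T
W nor Z = T nor F = F
~((W ^ V) nor ((((((Z <-> W) nor Z) <-> V) nand W) ^ (Z nor W)) nand Z)) nor (W nor Z) = T nor F = F
((((Z nor W) <-> W) ^ W) nor ~~(V nor Z)) nand (~((W ^ V) nor ((((((Z <-> W) nor Z) <-> V) nand W) ^ (Z nor W)) nand Z)) nor (W nor Z)) = F nand F = T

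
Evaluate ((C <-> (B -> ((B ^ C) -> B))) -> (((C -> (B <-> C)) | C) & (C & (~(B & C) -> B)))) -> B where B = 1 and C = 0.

1

B ^ C = 1 ^ 0 = 1
(B ^ C) -> B = 1 -> 1 = 1
B -> ((B ^ C) -> B) = 1 -> 1 = 1
C <-> (B -> ((B ^ C) -> B)) = 0 <-> 1 = 0
B <-> C = 1 <-> 0 = 0
C -> (B <-> C) = 0 -> 0 = 1
(C -> (B <-> C)) | C = 1 | 0 = 1
B & C = 1 & 0 = 0
~(B & C) = ~0 = 1
~(B & C) -> B = 1 -> 1 = 1
C & (~(B & C) -> B) = 0 & 1 = 0
((C -> (B <-> C)) | C) & (C & (~(B & C) -> B)) = 1 & 0 = 0
(C <-> (B -> ((B ^ C) -> B))) -> (((C -> (B <-> C)) | C) & (C & (~(B & C) -> B))) = 0 -> 0 = 1
((C <-> (B -> ((B ^ C) -> B))) -> (((C -> (B <-> C)) | C) & (C & (~(B & C) -> B)))) -> B = 1 -> 1 = 1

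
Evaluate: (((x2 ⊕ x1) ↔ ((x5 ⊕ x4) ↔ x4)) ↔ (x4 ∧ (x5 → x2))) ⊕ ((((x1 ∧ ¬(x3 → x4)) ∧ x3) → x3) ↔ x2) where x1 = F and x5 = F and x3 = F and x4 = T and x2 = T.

F

x2 ⊕ x1 = T ⊕ F = T
x5 ⊕ x4 = F ⊕ T = T
(x5 ⊕ x4) ↔ x4 = T ↔ T = T
(x2 ⊕ x1) ↔ ((x5 ⊕ x4) ↔ x4) = T ↔ T = T
x5 → x2 = F → T = T
x4 ∧ (x5 → x2) = T ∧ T = T
((x2 ⊕ x1) ↔ ((x5 ⊕ x4) ↔ x4)) ↔ (x4 ∧ (x5 → x2)) = T ↔ T = T
x3 → x4 = F → T = T
¬(x3 → x4) = ¬T = F
x1 ∧ ¬(x3 → x4) = F ∧ F = F
(x1 ∧ ¬(x3 → x4)) ∧ x3 = F ∧ F = F
((x1 ∧ ¬(x3 → x4)) ∧ x3) → x3 = F → F = T
(((x1 ∧ ¬(x3 → x4)) ∧ x3) → x3) ↔ x2 = T ↔ T = T
(((x2 ⊕ x1) ↔ ((x5 ⊕ x4) ↔ x4)) ↔ (x4 ∧ (x5 → x2))) ⊕ ((((x1 ∧ ¬(x3 → x4)) ∧ x3) → x3) ↔ x2) = T ⊕ T = F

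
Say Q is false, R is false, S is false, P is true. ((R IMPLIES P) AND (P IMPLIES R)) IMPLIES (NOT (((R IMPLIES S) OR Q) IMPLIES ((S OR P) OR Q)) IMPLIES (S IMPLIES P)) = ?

R IMPLIES P = False IMPLIES True = True
P IMPLIES R = True IMPLIES False = False
(R IMPLIES P) AND (P IMPLIES R) = True AND False = False
R IMPLIES S = False IMPLIES False = True
(R IMPLIES S) OR Q = True OR False = True
S OR P = False OR True = True
(S OR P) OR Q = True OR False = True
((R IMPLIES S) OR Q) IMPLIES ((S OR P) OR Q) = True IMPLIES True = True
NOT (((R IMPLIES S) OR Q) IMPLIES ((S OR P) OR Q)) = NOT True = False
S IMPLIES P = False IMPLIES True = True
NOT (((R IMPLIES S) OR Q) IMPLIES ((S OR P) OR Q)) IMPLIES (S IMPLIES P) = False IMPLIES True = True
((R IMPLIES P) AND (P IMPLIES R)) IMPLIES (NOT (((R IMPLIES S) OR Q) IMPLIES ((S OR P) OR Q)) IMPLIES (S IMPLIES P)) = False IMPLIES True = True

True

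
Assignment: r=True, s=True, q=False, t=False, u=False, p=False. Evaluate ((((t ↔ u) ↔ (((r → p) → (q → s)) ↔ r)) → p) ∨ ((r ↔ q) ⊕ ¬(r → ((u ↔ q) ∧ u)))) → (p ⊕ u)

t ↔ u = False ↔ False = True
r → p = True → False = False
q → s = False → True = True
(r → p) → (q → s) = False → True = True
((r → p) → (q → s)) ↔ r = True ↔ True = True
(t ↔ u) ↔ (((r → p) → (q → s)) ↔ r) = True ↔ True = True
((t ↔ u) ↔ (((r → p) → (q → s)) ↔ r)) → p = True → False = False
r ↔ q = True ↔ False = False
u ↔ q = False ↔ False = True
(u ↔ q) ∧ u = True ∧ False = False
r → ((u ↔ q) ∧ u) = True → False = False
¬(r → ((u ↔ q) ∧ u)) = ¬False = True
(r ↔ q) ⊕ ¬(r → ((u ↔ q) ∧ u)) = False ⊕ True = True
(((t ↔ u) ↔ (((r → p) → (q → s)) ↔ r)) → p) ∨ ((r ↔ q) ⊕ ¬(r → ((u ↔ q) ∧ u))) = False ∨ True = True
p ⊕ u = False ⊕ False = False
((((t ↔ u) ↔ (((r → p) → (q → s)) ↔ r)) → p) ∨ ((r ↔ q) ⊕ ¬(r → ((u ↔ q) ∧ u)))) → (p ⊕ u) = True → False = False

False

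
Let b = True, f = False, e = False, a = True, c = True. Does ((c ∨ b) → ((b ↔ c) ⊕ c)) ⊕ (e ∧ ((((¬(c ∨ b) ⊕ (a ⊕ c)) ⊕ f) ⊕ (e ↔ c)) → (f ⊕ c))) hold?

False

c ∨ b = True ∨ True = True
b ↔ c = True ↔ True = True
(b ↔ c) ⊕ c = True ⊕ True = False
(c ∨ b) → ((b ↔ c) ⊕ c) = True → False = False
c ∨ b = True ∨ True = True
¬(c ∨ b) = ¬True = False
a ⊕ c = True ⊕ True = False
¬(c ∨ b) ⊕ (a ⊕ c) = False ⊕ False = False
(¬(c ∨ b) ⊕ (a ⊕ c)) ⊕ f = False ⊕ False = False
e ↔ c = False ↔ True = False
((¬(c ∨ b) ⊕ (a ⊕ c)) ⊕ f) ⊕ (e ↔ c) = False ⊕ False = False
f ⊕ c = False ⊕ True = True
(((¬(c ∨ b) ⊕ (a ⊕ c)) ⊕ f) ⊕ (e ↔ c)) → (f ⊕ c) = False → True = True
e ∧ ((((¬(c ∨ b) ⊕ (a ⊕ c)) ⊕ f) ⊕ (e ↔ c)) → (f ⊕ c)) = False ∧ True = False
((c ∨ b) → ((b ↔ c) ⊕ c)) ⊕ (e ∧ ((((¬(c ∨ b) ⊕ (a ⊕ c)) ⊕ f) ⊕ (e ↔ c)) → (f ⊕ c))) = False ⊕ False = False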